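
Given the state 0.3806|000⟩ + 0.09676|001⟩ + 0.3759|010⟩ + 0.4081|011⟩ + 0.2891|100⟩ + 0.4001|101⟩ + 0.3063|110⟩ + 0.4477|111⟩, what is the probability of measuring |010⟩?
0.1413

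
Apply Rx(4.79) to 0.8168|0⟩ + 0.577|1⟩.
(-0.5995 - 0.3919i)|0⟩ + (-0.4235 - 0.5547i)|1⟩

Rx(4.79) = [[cos(θ/2), −i·sin(θ/2)], [−i·sin(θ/2), cos(θ/2)]]; θ = 4.79, cos(θ/2) ≈ -0.734007, sin(θ/2) ≈ 0.679142.
With a = amp(|0⟩) = 0.8168 and b = amp(|1⟩) = 0.577:
new amp(|0⟩) = (-0.734007)·a + (-0.679142i)·b = (-0.5995 - 0.3919i)
new amp(|1⟩) = (-0.679142i)·a + (-0.734007)·b = (-0.4235 - 0.5547i)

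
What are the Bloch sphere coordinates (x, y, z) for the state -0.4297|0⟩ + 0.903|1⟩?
(-0.776, 0, -0.6308)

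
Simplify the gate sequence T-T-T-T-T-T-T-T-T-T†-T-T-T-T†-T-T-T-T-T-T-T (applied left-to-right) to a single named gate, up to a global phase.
T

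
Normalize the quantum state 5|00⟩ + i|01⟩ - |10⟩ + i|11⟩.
0.9449|00⟩ + 0.189i|01⟩ - 0.189|10⟩ + 0.189i|11⟩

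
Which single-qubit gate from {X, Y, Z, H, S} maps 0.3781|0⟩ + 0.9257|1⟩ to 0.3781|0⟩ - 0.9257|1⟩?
Z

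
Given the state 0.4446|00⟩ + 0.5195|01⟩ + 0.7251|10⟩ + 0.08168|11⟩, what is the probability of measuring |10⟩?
0.5258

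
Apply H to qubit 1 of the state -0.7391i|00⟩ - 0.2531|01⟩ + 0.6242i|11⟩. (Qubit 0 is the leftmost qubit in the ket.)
(-0.179 - 0.5226i)|00⟩ + (0.179 - 0.5226i)|01⟩ + 0.4414i|10⟩ - 0.4414i|11⟩

H on qubit 1 mixes each pair of kets that differ only in qubit 1: amplitudes (a, b) of (|…0…⟩, |…1…⟩) become ((a + b)/√2, (a − b)/√2). Kets absent from the input have amplitude 0.
(|00⟩, |01⟩): (a, b) = (-0.7391i, -0.2531) → ((-0.179 - 0.5226i), (0.179 - 0.5226i))
(|10⟩, |11⟩): (a, b) = (0, 0.6242i) → (0.4414i, -0.4414i)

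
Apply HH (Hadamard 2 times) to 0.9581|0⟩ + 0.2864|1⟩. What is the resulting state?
0.9581|0⟩ + 0.2864|1⟩

H² = I, so an even number of Hadamards cancels: H^2 = I and the state is unchanged.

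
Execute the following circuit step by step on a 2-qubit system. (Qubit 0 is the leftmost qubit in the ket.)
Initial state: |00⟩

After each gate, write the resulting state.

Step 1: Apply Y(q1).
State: i|01⟩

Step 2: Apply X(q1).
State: i|00⟩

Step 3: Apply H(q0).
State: (1/√2)i|00⟩ + (1/√2)i|10⟩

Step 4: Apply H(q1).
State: (1/2)i|00⟩ + (1/2)i|01⟩ + (1/2)i|10⟩ + (1/2)i|11⟩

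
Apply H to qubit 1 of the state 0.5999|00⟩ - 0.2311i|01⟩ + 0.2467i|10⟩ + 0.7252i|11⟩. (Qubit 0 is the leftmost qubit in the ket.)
(0.4242 - 0.1634i)|00⟩ + (0.4242 + 0.1634i)|01⟩ + 0.6872i|10⟩ - 0.3384i|11⟩

H on qubit 1 mixes each pair of kets that differ only in qubit 1: amplitudes (a, b) of (|…0…⟩, |…1…⟩) become ((a + b)/√2, (a − b)/√2). Kets absent from the input have amplitude 0.
(|00⟩, |01⟩): (a, b) = (0.5999, -0.2311i) → ((0.4242 - 0.1634i), (0.4242 + 0.1634i))
(|10⟩, |11⟩): (a, b) = (0.2467i, 0.7252i) → (0.6872i, -0.3384i)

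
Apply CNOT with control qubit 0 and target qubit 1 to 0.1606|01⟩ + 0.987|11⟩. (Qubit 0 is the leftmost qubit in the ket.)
0.1606|01⟩ + 0.987|10⟩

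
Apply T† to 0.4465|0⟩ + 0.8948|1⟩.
0.4465|0⟩ + (0.6327 - 0.6327i)|1⟩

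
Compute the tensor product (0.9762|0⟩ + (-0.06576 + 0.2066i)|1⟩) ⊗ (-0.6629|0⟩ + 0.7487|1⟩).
-0.6471|00⟩ + 0.7309|01⟩ + (0.04359 - 0.137i)|10⟩ + (-0.04923 + 0.1547i)|11⟩

amp(|b₁b₂…⟩) = product of the factor amplitudes for bits b₁, b₂, …; only kets whose every factor amplitude is nonzero survive.
|00⟩: (0.9762)(-0.6629) = -0.6471
|01⟩: (0.9762)(0.7487) = 0.7309
|10⟩: (-0.06576 + 0.2066i)(-0.6629) = (0.04359 - 0.137i)
|11⟩: (-0.06576 + 0.2066i)(0.7487) = (-0.04923 + 0.1547i)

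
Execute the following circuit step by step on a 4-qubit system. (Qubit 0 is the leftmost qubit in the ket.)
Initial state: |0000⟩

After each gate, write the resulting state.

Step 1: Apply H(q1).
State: 1/√2|0000⟩ + 1/√2|0100⟩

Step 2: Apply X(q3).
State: 1/√2|0001⟩ + 1/√2|0101⟩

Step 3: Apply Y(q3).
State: -(1/√2)i|0000⟩ - (1/√2)i|0100⟩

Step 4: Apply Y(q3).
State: 1/√2|0001⟩ + 1/√2|0101⟩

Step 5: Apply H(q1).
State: |0001⟩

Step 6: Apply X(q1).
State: |0101⟩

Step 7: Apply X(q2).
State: |0111⟩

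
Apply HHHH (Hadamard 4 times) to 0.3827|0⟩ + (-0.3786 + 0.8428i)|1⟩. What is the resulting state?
0.3827|0⟩ + (-0.3786 + 0.8428i)|1⟩

H² = I, so an even number of Hadamards cancels: H^4 = I and the state is unchanged.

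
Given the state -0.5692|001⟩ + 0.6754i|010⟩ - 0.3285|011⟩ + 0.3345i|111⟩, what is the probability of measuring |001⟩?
0.324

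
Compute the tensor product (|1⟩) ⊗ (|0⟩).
|10⟩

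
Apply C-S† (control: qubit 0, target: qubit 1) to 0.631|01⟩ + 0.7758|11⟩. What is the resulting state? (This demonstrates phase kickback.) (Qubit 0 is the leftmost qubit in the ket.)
0.631|01⟩ - 0.7758i|11⟩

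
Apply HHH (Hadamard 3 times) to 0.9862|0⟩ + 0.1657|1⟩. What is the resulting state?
0.8145|0⟩ + 0.5802|1⟩

H² = I, so H^3 = H: a single Hadamard. With (a, b) = (0.9862, 0.1657), H gives ((a + b)/√2, (a − b)/√2) = (0.8145, 0.5802).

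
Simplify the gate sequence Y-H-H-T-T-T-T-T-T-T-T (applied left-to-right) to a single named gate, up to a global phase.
Y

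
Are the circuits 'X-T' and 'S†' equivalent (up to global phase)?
No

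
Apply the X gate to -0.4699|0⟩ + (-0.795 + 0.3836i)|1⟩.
(-0.795 + 0.3836i)|0⟩ - 0.4699|1⟩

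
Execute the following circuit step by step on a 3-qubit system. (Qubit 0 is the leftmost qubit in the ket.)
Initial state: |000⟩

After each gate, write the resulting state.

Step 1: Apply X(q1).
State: |010⟩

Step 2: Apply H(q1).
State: 1/√2|000⟩ - 1/√2|010⟩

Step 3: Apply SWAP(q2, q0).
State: 1/√2|000⟩ - 1/√2|010⟩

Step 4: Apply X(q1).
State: -1/√2|000⟩ + 1/√2|010⟩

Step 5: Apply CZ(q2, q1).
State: -1/√2|000⟩ + 1/√2|010⟩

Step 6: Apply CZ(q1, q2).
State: -1/√2|000⟩ + 1/√2|010⟩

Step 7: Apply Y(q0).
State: -(1/√2)i|100⟩ + (1/√2)i|110⟩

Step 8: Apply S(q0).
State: 1/√2|100⟩ - 1/√2|110⟩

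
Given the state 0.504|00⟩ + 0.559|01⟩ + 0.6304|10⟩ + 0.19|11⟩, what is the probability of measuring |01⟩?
0.3125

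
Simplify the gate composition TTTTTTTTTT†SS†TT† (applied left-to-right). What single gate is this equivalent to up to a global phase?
I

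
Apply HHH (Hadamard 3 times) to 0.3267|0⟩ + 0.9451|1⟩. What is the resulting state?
0.8993|0⟩ - 0.4373|1⟩

H² = I, so H^3 = H: a single Hadamard. With (a, b) = (0.3267, 0.9451), H gives ((a + b)/√2, (a − b)/√2) = (0.8993, -0.4373).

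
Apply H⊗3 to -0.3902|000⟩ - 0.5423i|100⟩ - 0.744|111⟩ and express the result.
(-0.401 - 0.1917i)|000⟩ + (0.1251 - 0.1917i)|001⟩ + (0.1251 - 0.1917i)|010⟩ + (-0.401 - 0.1917i)|011⟩ + (0.1251 + 0.1917i)|100⟩ + (-0.401 + 0.1917i)|101⟩ + (-0.401 + 0.1917i)|110⟩ + (0.1251 + 0.1917i)|111⟩

H⊗3 gives amp(|y⟩) = (1/2√2) Σ_x (−1)^(x·y) amp(|x⟩), where x·y is the number of positions in which both x and y have a 1.
|000⟩: (-0.3902 - 0.5423i - 0.744)/(2√2) = (-0.401 - 0.1917i)
|001⟩: (-0.3902 - 0.5423i + 0.744)/(2√2) = (0.1251 - 0.1917i)
|010⟩: (-0.3902 - 0.5423i + 0.744)/(2√2) = (0.1251 - 0.1917i)
|011⟩: (-0.3902 - 0.5423i - 0.744)/(2√2) = (-0.401 - 0.1917i)
|100⟩: (-0.3902 + 0.5423i + 0.744)/(2√2) = (0.1251 + 0.1917i)
|101⟩: (-0.3902 + 0.5423i - 0.744)/(2√2) = (-0.401 + 0.1917i)
|110⟩: (-0.3902 + 0.5423i - 0.744)/(2√2) = (-0.401 + 0.1917i)
|111⟩: (-0.3902 + 0.5423i + 0.744)/(2√2) = (0.1251 + 0.1917i)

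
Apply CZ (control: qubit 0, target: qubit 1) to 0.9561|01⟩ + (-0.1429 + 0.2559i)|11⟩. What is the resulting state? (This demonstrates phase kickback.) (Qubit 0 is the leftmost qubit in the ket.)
0.9561|01⟩ + (0.1429 - 0.2559i)|11⟩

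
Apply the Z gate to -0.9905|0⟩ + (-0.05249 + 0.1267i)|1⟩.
-0.9905|0⟩ + (0.05249 - 0.1267i)|1⟩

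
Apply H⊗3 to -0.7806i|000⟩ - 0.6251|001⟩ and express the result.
(-0.221 - 0.276i)|000⟩ + (0.221 - 0.276i)|001⟩ + (-0.221 - 0.276i)|010⟩ + (0.221 - 0.276i)|011⟩ + (-0.221 - 0.276i)|100⟩ + (0.221 - 0.276i)|101⟩ + (-0.221 - 0.276i)|110⟩ + (0.221 - 0.276i)|111⟩

H⊗3 gives amp(|y⟩) = (1/2√2) Σ_x (−1)^(x·y) amp(|x⟩), where x·y is the number of positions in which both x and y have a 1.
|000⟩: (-0.7806i - 0.6251)/(2√2) = (-0.221 - 0.276i)
|001⟩: (-0.7806i + 0.6251)/(2√2) = (0.221 - 0.276i)
|010⟩: (-0.7806i - 0.6251)/(2√2) = (-0.221 - 0.276i)
|011⟩: (-0.7806i + 0.6251)/(2√2) = (0.221 - 0.276i)
|100⟩: (-0.7806i - 0.6251)/(2√2) = (-0.221 - 0.276i)
|101⟩: (-0.7806i + 0.6251)/(2√2) = (0.221 - 0.276i)
|110⟩: (-0.7806i - 0.6251)/(2√2) = (-0.221 - 0.276i)
|111⟩: (-0.7806i + 0.6251)/(2√2) = (0.221 - 0.276i)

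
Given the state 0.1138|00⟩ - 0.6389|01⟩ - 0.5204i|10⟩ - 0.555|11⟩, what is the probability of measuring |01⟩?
0.4082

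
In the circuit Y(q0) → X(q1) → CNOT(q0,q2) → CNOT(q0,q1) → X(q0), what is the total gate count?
5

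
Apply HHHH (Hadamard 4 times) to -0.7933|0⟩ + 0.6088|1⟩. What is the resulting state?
-0.7933|0⟩ + 0.6088|1⟩

H² = I, so an even number of Hadamards cancels: H^4 = I and the state is unchanged.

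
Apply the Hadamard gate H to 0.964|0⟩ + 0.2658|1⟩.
0.8696|0⟩ + 0.4937|1⟩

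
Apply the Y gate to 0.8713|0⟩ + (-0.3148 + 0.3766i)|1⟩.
(0.3766 + 0.3148i)|0⟩ + 0.8713i|1⟩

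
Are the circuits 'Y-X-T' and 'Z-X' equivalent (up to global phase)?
No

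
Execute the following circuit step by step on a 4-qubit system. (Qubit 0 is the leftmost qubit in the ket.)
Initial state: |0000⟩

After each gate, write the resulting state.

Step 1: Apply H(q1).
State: 1/√2|0000⟩ + 1/√2|0100⟩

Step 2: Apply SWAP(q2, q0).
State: 1/√2|0000⟩ + 1/√2|0100⟩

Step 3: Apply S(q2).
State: 1/√2|0000⟩ + 1/√2|0100⟩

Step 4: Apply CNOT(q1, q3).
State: 1/√2|0000⟩ + 1/√2|0101⟩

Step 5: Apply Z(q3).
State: 1/√2|0000⟩ - 1/√2|0101⟩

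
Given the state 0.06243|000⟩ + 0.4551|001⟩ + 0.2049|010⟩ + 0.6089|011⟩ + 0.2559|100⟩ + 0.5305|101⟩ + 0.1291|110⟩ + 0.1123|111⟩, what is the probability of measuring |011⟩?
0.3708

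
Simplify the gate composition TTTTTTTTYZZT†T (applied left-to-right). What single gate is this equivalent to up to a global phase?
Y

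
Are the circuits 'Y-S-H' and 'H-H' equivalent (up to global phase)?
No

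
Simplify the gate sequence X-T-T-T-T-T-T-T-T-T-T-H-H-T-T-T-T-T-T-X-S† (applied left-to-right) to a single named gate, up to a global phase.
S†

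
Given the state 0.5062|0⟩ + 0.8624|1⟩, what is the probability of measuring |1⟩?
0.7437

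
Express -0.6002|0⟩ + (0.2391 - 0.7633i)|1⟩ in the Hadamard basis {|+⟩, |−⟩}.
(-0.2553 - 0.5397i)|+⟩ + (-0.5935 + 0.5397i)|−⟩

With |ψ⟩ = α|0⟩ + β|1⟩, the Hadamard-basis coefficients are ⟨+|ψ⟩ = (α + β)/√2 and ⟨−|ψ⟩ = (α − β)/√2.
Here α = -0.6002, β = (0.2391 - 0.7633i): (α + β)/√2 = (-0.2553 - 0.5397i), (α − β)/√2 = (-0.5935 + 0.5397i).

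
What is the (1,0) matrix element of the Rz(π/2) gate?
0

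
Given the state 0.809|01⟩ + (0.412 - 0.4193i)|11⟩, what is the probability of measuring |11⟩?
0.3456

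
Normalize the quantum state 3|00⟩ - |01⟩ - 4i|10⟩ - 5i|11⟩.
0.4201|00⟩ - 0.14|01⟩ - 0.5601i|10⟩ - 0.7001i|11⟩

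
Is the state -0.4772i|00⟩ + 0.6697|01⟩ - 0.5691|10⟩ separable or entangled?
Entangled

Writing the state as a|00⟩ + b|01⟩ + c|10⟩ + d|11⟩, it is a product state iff ad − bc = 0.
Here (a, b, c, d) = (-0.4772i, 0.6697, -0.5691, 0): ad − bc = (-0.4772i)(0) − (0.6697)(-0.5691) = 0.3811 ≠ 0, so the state is entangled.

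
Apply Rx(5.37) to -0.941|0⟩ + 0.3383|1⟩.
(0.8446 - 0.1492i)|0⟩ + (-0.3036 + 0.4149i)|1⟩

Rx(5.37) = [[cos(θ/2), −i·sin(θ/2)], [−i·sin(θ/2), cos(θ/2)]]; θ = 5.37, cos(θ/2) ≈ -0.89756, sin(θ/2) ≈ 0.440892.
With a = amp(|0⟩) = -0.941 and b = amp(|1⟩) = 0.3383:
new amp(|0⟩) = (-0.89756)·a + (-0.440892i)·b = (0.8446 - 0.1492i)
new amp(|1⟩) = (-0.440892i)·a + (-0.89756)·b = (-0.3036 + 0.4149i)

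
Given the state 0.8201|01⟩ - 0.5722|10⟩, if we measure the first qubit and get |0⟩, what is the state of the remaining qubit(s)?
|1⟩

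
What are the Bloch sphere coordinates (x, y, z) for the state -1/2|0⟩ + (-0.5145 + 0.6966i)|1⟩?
(0.5145, -0.6966, -0.5)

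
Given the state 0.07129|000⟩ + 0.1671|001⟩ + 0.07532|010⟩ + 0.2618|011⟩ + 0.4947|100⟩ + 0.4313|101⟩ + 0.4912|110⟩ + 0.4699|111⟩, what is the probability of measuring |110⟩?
0.2413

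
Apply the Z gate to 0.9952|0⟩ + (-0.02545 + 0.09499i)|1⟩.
0.9952|0⟩ + (0.02545 - 0.09499i)|1⟩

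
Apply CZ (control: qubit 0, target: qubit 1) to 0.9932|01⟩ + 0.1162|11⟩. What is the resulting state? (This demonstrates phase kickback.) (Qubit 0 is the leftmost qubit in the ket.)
0.9932|01⟩ - 0.1162|11⟩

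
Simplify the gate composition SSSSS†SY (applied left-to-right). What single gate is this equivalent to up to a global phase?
Y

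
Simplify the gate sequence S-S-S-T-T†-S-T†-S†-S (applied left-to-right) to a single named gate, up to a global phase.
T†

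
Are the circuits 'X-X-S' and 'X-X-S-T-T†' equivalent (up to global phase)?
Yes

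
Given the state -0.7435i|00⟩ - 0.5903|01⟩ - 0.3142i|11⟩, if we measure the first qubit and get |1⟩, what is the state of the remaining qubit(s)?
-i|1⟩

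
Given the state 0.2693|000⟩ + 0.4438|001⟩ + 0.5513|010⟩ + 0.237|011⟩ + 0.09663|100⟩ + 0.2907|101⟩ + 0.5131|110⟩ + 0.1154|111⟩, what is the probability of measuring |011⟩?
0.05617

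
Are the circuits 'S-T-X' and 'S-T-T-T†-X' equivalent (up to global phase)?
Yes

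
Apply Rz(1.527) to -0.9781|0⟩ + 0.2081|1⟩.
(-0.7066 + 0.6763i)|0⟩ + (0.1503 + 0.1439i)|1⟩

Rz(1.527) = [[e^(−iθ/2), 0], [0, e^(iθ/2)]] with e^(±iθ/2) = cos(θ/2) ± i·sin(θ/2); θ = 1.527, cos(θ/2) ≈ 0.72242, sin(θ/2) ≈ 0.691454.
With a = amp(|0⟩) = -0.9781 and b = amp(|1⟩) = 0.2081:
new amp(|0⟩) = (0.72242 - 0.691454i)·a = (-0.7066 + 0.6763i)
new amp(|1⟩) = (0.72242 + 0.691454i)·b = (0.1503 + 0.1439i)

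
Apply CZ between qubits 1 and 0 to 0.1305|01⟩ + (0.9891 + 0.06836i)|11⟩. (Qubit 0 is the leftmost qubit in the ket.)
0.1305|01⟩ + (-0.9891 - 0.06836i)|11⟩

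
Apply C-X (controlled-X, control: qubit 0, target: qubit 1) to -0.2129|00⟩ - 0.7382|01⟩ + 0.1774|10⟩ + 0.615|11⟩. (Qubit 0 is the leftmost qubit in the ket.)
-0.2129|00⟩ - 0.7382|01⟩ + 0.615|10⟩ + 0.1774|11⟩

C-X leaves the control-|0⟩ kets |00⟩, |01⟩ unchanged and applies X to qubit 1 on the control-|1⟩ pair (|10⟩, |11⟩).
X = [[0, 1], [1, 0]].
With a = amp(|10⟩) = 0.1774 and b = amp(|11⟩) = 0.615:
new amp(|10⟩) = (1)·b = 0.615
new amp(|11⟩) = (1)·a = 0.1774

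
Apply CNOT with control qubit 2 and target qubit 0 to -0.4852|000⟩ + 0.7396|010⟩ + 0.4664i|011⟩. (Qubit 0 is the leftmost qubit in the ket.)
-0.4852|000⟩ + 0.7396|010⟩ + 0.4664i|111⟩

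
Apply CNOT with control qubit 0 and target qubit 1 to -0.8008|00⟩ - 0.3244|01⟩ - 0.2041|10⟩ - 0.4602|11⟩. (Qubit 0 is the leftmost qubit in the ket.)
-0.8008|00⟩ - 0.3244|01⟩ - 0.4602|10⟩ - 0.2041|11⟩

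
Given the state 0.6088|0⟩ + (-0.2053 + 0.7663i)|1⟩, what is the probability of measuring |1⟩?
0.6294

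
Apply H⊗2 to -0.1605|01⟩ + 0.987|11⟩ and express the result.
0.4133|00⟩ - 0.4133|01⟩ - 0.5738|10⟩ + 0.5738|11⟩

H⊗2 gives amp(|y⟩) = (1/2) Σ_x (−1)^(x·y) amp(|x⟩), where x·y is the number of positions in which both x and y have a 1.
|00⟩: (-0.1605 + 0.987)/2 = 0.4133
|01⟩: (0.1605 - 0.987)/2 = -0.4133
|10⟩: (-0.1605 - 0.987)/2 = -0.5738
|11⟩: (0.1605 + 0.987)/2 = 0.5738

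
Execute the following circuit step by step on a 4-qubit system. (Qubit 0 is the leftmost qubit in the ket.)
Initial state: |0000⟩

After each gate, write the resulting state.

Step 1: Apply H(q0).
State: 1/√2|0000⟩ + 1/√2|1000⟩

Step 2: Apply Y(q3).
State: (1/√2)i|0001⟩ + (1/√2)i|1001⟩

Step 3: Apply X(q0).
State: (1/√2)i|0001⟩ + (1/√2)i|1001⟩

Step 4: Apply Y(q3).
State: 1/√2|0000⟩ + 1/√2|1000⟩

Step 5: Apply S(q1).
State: 1/√2|0000⟩ + 1/√2|1000⟩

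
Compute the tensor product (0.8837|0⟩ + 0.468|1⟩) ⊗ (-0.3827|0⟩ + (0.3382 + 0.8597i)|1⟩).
-0.3382|00⟩ + (0.2989 + 0.7597i)|01⟩ - 0.1791|10⟩ + (0.1583 + 0.4023i)|11⟩

amp(|b₁b₂…⟩) = product of the factor amplitudes for bits b₁, b₂, …; only kets whose every factor amplitude is nonzero survive.
|00⟩: (0.8837)(-0.3827) = -0.3382
|01⟩: (0.8837)(0.3382 + 0.8597i) = (0.2989 + 0.7597i)
|10⟩: (0.468)(-0.3827) = -0.1791
|11⟩: (0.468)(0.3382 + 0.8597i) = (0.1583 + 0.4023i)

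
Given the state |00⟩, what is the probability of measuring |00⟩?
1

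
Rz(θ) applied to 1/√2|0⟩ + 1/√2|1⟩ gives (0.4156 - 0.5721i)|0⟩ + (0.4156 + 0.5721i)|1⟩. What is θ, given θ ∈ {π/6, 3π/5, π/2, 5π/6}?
3π/5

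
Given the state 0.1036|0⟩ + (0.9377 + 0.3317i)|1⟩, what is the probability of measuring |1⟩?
0.9893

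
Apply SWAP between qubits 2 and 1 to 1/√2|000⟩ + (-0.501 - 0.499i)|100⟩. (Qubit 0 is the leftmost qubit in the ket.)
1/√2|000⟩ + (-0.501 - 0.499i)|100⟩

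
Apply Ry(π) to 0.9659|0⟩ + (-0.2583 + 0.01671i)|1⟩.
(0.2583 - 0.01671i)|0⟩ + 0.9659|1⟩

Ry(π) = [[cos(θ/2), −sin(θ/2)], [sin(θ/2), cos(θ/2)]]; θ = π, cos(θ/2) ≈ 0, sin(θ/2) ≈ 1.
With a = amp(|0⟩) = 0.9659 and b = amp(|1⟩) = (-0.2583 + 0.01671i):
new amp(|0⟩) = (-1)·b = (0.2583 - 0.01671i)
new amp(|1⟩) = (1)·a = 0.9659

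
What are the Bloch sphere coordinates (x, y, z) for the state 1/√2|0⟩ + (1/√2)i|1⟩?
(0, 1, 0)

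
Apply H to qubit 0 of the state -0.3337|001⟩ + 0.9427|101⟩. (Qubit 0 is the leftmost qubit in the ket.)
0.4306|001⟩ - 0.9026|101⟩

H on qubit 0 mixes each pair of kets that differ only in qubit 0: amplitudes (a, b) of (|…0…⟩, |…1…⟩) become ((a + b)/√2, (a − b)/√2). Kets absent from the input have amplitude 0.
(|001⟩, |101⟩): (a, b) = (-0.3337, 0.9427) → (0.4306, -0.9026)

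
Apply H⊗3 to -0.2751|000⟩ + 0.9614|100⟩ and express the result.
0.2426|000⟩ + 0.2426|001⟩ + 0.2426|010⟩ + 0.2426|011⟩ - 0.4372|100⟩ - 0.4372|101⟩ - 0.4372|110⟩ - 0.4372|111⟩

H⊗3 gives amp(|y⟩) = (1/2√2) Σ_x (−1)^(x·y) amp(|x⟩), where x·y is the number of positions in which both x and y have a 1.
|000⟩: (-0.2751 + 0.9614)/(2√2) = 0.2426
|001⟩: (-0.2751 + 0.9614)/(2√2) = 0.2426
|010⟩: (-0.2751 + 0.9614)/(2√2) = 0.2426
|011⟩: (-0.2751 + 0.9614)/(2√2) = 0.2426
|100⟩: (-0.2751 - 0.9614)/(2√2) = -0.4372
|101⟩: (-0.2751 - 0.9614)/(2√2) = -0.4372
|110⟩: (-0.2751 - 0.9614)/(2√2) = -0.4372
|111⟩: (-0.2751 - 0.9614)/(2√2) = -0.4372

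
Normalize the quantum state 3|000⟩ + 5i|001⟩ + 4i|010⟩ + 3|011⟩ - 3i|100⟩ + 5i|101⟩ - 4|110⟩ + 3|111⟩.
0.2762|000⟩ + 0.4603i|001⟩ + 0.3682i|010⟩ + 0.2762|011⟩ - 0.2762i|100⟩ + 0.4603i|101⟩ - 0.3682|110⟩ + 0.2762|111⟩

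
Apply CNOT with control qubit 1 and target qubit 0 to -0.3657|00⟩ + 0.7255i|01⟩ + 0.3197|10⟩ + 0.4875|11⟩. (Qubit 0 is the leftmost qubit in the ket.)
-0.3657|00⟩ + 0.4875|01⟩ + 0.3197|10⟩ + 0.7255i|11⟩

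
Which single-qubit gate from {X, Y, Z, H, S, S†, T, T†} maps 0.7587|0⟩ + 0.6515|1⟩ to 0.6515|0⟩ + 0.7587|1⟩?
X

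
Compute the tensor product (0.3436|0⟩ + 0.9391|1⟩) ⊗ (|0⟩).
0.3436|00⟩ + 0.9391|10⟩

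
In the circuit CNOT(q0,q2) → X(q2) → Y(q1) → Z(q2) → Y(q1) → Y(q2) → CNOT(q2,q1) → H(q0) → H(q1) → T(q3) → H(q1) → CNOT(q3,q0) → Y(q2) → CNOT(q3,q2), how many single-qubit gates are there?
10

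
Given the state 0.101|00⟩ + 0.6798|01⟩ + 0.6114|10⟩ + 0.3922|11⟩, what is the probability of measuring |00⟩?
0.0102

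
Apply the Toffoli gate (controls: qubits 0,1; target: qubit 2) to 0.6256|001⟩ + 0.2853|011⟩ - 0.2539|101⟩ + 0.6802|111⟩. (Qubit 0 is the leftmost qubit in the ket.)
0.6256|001⟩ + 0.2853|011⟩ - 0.2539|101⟩ + 0.6802|110⟩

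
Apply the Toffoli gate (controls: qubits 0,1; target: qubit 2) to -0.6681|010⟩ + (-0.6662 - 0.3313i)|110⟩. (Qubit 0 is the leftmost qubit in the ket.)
-0.6681|010⟩ + (-0.6662 - 0.3313i)|111⟩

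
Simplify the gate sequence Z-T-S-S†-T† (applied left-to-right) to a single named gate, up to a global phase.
Z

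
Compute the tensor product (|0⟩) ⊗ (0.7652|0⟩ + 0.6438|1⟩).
0.7652|00⟩ + 0.6438|01⟩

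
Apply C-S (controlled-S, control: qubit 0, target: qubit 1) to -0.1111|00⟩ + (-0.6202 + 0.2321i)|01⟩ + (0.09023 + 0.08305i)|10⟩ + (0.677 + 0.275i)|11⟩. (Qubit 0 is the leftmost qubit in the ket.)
-0.1111|00⟩ + (-0.6202 + 0.2321i)|01⟩ + (0.09023 + 0.08305i)|10⟩ + (-0.275 + 0.677i)|11⟩

C-S leaves the control-|0⟩ kets |00⟩, |01⟩ unchanged and applies S to qubit 1 on the control-|1⟩ pair (|10⟩, |11⟩).
S = [[1, 0], [0, i]].
With a = amp(|10⟩) = (0.09023 + 0.08305i) and b = amp(|11⟩) = (0.677 + 0.275i):
new amp(|10⟩) = (1)·a = (0.09023 + 0.08305i)
new amp(|11⟩) = (i)·b = (-0.275 + 0.677i)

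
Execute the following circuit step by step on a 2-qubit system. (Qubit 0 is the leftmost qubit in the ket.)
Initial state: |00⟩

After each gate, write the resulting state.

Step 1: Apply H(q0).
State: 1/√2|00⟩ + 1/√2|10⟩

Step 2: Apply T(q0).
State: 1/√2|00⟩ + (1/2 + (1/2)i)|10⟩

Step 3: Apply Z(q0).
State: 1/√2|00⟩ + (-1/2 - (1/2)i)|10⟩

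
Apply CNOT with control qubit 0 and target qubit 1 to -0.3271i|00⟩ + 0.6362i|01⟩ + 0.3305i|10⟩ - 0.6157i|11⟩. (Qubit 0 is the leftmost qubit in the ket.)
-0.3271i|00⟩ + 0.6362i|01⟩ - 0.6157i|10⟩ + 0.3305i|11⟩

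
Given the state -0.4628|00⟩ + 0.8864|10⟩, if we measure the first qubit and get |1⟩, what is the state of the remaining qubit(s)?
|0⟩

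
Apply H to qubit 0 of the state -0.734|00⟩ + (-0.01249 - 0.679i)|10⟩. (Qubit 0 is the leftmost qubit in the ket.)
(-0.5278 - 0.4801i)|00⟩ + (-0.5102 + 0.4801i)|10⟩

H on qubit 0 mixes each pair of kets that differ only in qubit 0: amplitudes (a, b) of (|…0…⟩, |…1…⟩) become ((a + b)/√2, (a − b)/√2). Kets absent from the input have amplitude 0.
(|00⟩, |10⟩): (a, b) = (-0.734, (-0.01249 - 0.679i)) → ((-0.5278 - 0.4801i), (-0.5102 + 0.4801i))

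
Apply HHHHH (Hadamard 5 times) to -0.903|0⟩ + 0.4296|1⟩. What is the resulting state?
-0.3347|0⟩ - 0.9423|1⟩

H² = I, so H^5 = H: a single Hadamard. With (a, b) = (-0.903, 0.4296), H gives ((a + b)/√2, (a − b)/√2) = (-0.3347, -0.9423).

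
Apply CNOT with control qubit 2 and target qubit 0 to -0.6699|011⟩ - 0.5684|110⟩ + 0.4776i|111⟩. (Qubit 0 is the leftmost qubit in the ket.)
0.4776i|011⟩ - 0.5684|110⟩ - 0.6699|111⟩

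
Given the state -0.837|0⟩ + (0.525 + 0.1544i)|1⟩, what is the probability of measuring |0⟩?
0.7006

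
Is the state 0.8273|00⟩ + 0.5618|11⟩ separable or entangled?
Entangled

Writing the state as a|00⟩ + b|01⟩ + c|10⟩ + d|11⟩, it is a product state iff ad − bc = 0.
Here (a, b, c, d) = (0.8273, 0, 0, 0.5618): ad − bc = (0.8273)(0.5618) − (0)(0) = 0.4648 ≠ 0, so the state is entangled.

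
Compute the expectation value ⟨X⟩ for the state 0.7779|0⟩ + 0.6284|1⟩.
0.9777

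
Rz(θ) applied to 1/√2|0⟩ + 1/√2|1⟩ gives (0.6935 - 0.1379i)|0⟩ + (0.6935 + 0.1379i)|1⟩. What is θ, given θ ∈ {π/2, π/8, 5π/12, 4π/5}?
π/8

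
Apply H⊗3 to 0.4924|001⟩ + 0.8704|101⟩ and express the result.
0.4818|000⟩ - 0.4818|001⟩ + 0.4818|010⟩ - 0.4818|011⟩ - 0.1336|100⟩ + 0.1336|101⟩ - 0.1336|110⟩ + 0.1336|111⟩

H⊗3 gives amp(|y⟩) = (1/2√2) Σ_x (−1)^(x·y) amp(|x⟩), where x·y is the number of positions in which both x and y have a 1.
|000⟩: (0.4924 + 0.8704)/(2√2) = 0.4818
|001⟩: (-0.4924 - 0.8704)/(2√2) = -0.4818
|010⟩: (0.4924 + 0.8704)/(2√2) = 0.4818
|011⟩: (-0.4924 - 0.8704)/(2√2) = -0.4818
|100⟩: (0.4924 - 0.8704)/(2√2) = -0.1336
|101⟩: (-0.4924 + 0.8704)/(2√2) = 0.1336
|110⟩: (0.4924 - 0.8704)/(2√2) = -0.1336
|111⟩: (-0.4924 + 0.8704)/(2√2) = 0.1336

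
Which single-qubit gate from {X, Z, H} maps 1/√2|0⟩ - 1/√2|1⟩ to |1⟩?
H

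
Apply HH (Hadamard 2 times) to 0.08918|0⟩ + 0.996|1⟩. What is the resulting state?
0.08918|0⟩ + 0.996|1⟩

H² = I, so an even number of Hadamards cancels: H^2 = I and the state is unchanged.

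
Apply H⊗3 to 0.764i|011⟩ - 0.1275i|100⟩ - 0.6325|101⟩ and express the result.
(-0.2236 + 0.225i)|000⟩ + (0.2236 - 0.3152i)|001⟩ + (-0.2236 - 0.3152i)|010⟩ + (0.2236 + 0.225i)|011⟩ + (0.2236 + 0.3152i)|100⟩ + (-0.2236 - 0.225i)|101⟩ + (0.2236 - 0.225i)|110⟩ + (-0.2236 + 0.3152i)|111⟩

H⊗3 gives amp(|y⟩) = (1/2√2) Σ_x (−1)^(x·y) amp(|x⟩), where x·y is the number of positions in which both x and y have a 1.
|000⟩: (0.764i - 0.1275i - 0.6325)/(2√2) = (-0.2236 + 0.225i)
|001⟩: (-0.764i - 0.1275i + 0.6325)/(2√2) = (0.2236 - 0.3152i)
|010⟩: (-0.764i - 0.1275i - 0.6325)/(2√2) = (-0.2236 - 0.3152i)
|011⟩: (0.764i - 0.1275i + 0.6325)/(2√2) = (0.2236 + 0.225i)
|100⟩: (0.764i + 0.1275i + 0.6325)/(2√2) = (0.2236 + 0.3152i)
|101⟩: (-0.764i + 0.1275i - 0.6325)/(2√2) = (-0.2236 - 0.225i)
|110⟩: (-0.764i + 0.1275i + 0.6325)/(2√2) = (0.2236 - 0.225i)
|111⟩: (0.764i + 0.1275i - 0.6325)/(2√2) = (-0.2236 + 0.3152i)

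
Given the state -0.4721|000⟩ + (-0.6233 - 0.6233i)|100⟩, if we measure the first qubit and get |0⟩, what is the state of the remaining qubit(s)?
-|00⟩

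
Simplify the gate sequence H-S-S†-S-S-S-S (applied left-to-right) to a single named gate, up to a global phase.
H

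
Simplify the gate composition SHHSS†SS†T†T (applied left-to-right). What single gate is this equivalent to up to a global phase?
S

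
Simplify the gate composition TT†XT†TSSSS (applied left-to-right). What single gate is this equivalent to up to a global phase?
X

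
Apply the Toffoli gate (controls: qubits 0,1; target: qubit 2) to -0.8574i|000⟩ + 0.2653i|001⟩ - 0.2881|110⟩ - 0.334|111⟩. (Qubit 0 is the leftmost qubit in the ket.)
-0.8574i|000⟩ + 0.2653i|001⟩ - 0.334|110⟩ - 0.2881|111⟩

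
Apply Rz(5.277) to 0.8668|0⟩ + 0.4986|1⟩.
(-0.7594 - 0.4179i)|0⟩ + (-0.4368 + 0.2404i)|1⟩

Rz(5.277) = [[e^(−iθ/2), 0], [0, e^(iθ/2)]] with e^(±iθ/2) = cos(θ/2) ± i·sin(θ/2); θ = 5.277, cos(θ/2) ≈ -0.876096, sin(θ/2) ≈ 0.482137.
With a = amp(|0⟩) = 0.8668 and b = amp(|1⟩) = 0.4986:
new amp(|0⟩) = (-0.876096 - 0.482137i)·a = (-0.7594 - 0.4179i)
new amp(|1⟩) = (-0.876096 + 0.482137i)·b = (-0.4368 + 0.2404i)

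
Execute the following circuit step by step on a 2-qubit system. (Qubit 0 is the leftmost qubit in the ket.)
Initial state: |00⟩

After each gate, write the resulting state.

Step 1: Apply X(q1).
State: |01⟩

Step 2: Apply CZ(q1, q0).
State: |01⟩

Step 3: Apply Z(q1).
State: -|01⟩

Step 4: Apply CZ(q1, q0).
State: -|01⟩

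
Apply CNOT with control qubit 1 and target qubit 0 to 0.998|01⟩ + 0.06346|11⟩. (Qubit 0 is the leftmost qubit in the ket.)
0.06346|01⟩ + 0.998|11⟩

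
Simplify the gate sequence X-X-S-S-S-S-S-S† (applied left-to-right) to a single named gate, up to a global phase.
I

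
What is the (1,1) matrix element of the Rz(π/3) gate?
(0.866 + (1/2)i)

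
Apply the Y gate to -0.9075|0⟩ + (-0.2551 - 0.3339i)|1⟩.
(-0.3339 + 0.2551i)|0⟩ - 0.9075i|1⟩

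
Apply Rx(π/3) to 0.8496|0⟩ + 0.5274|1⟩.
(0.7358 - 0.2637i)|0⟩ + (0.4567 - 0.4248i)|1⟩

Rx(π/3) = [[cos(θ/2), −i·sin(θ/2)], [−i·sin(θ/2), cos(θ/2)]]; θ = π/3, cos(θ/2) ≈ 0.866025, sin(θ/2) ≈ 0.5.
With a = amp(|0⟩) = 0.8496 and b = amp(|1⟩) = 0.5274:
new amp(|0⟩) = (0.866025)·a + (-0.5i)·b = (0.7358 - 0.2637i)
new amp(|1⟩) = (-0.5i)·a + (0.866025)·b = (0.4567 - 0.4248i)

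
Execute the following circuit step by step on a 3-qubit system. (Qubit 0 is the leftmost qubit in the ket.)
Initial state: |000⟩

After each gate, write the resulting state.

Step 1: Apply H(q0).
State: 1/√2|000⟩ + 1/√2|100⟩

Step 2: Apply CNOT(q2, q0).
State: 1/√2|000⟩ + 1/√2|100⟩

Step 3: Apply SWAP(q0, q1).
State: 1/√2|000⟩ + 1/√2|010⟩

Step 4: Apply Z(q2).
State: 1/√2|000⟩ + 1/√2|010⟩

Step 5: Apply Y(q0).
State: (1/√2)i|100⟩ + (1/√2)i|110⟩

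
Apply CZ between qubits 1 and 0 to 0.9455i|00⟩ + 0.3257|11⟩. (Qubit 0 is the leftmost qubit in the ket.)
0.9455i|00⟩ - 0.3257|11⟩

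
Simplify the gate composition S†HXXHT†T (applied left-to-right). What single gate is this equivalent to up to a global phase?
S†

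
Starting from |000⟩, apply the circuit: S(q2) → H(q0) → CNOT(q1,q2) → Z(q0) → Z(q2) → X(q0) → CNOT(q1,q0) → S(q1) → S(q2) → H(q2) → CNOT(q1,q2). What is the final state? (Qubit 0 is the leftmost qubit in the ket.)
-1/2|000⟩ - 1/2|001⟩ + 1/2|100⟩ + 1/2|101⟩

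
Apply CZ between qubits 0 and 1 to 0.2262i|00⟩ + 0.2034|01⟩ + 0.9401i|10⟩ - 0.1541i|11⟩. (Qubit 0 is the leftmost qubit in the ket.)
0.2262i|00⟩ + 0.2034|01⟩ + 0.9401i|10⟩ + 0.1541i|11⟩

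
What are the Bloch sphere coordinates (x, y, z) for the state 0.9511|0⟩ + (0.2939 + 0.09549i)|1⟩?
(0.5591, 0.1816, 0.8091)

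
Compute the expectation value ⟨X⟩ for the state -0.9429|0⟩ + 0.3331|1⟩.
-0.6282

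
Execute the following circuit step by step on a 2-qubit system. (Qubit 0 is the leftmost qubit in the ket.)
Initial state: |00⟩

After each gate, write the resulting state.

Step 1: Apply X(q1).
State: |01⟩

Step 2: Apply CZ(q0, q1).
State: |01⟩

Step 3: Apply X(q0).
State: |11⟩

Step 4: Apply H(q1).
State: 1/√2|10⟩ - 1/√2|11⟩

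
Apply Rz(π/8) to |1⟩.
(0.9808 + 0.1951i)|1⟩

Rz(π/8) = [[e^(−iθ/2), 0], [0, e^(iθ/2)]] with e^(±iθ/2) = cos(θ/2) ± i·sin(θ/2); θ = π/8, cos(θ/2) ≈ 0.980785, sin(θ/2) ≈ 0.19509.
With a = amp(|0⟩) = 0 and b = amp(|1⟩) = 1:
new amp(|0⟩) = (0.980785 - 0.19509i)·a = 0
new amp(|1⟩) = (0.980785 + 0.19509i)·b = (0.9808 + 0.1951i)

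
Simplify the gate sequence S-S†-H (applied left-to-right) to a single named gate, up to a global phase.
H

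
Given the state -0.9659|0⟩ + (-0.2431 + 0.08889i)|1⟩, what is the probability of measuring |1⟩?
0.067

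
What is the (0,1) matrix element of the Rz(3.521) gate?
0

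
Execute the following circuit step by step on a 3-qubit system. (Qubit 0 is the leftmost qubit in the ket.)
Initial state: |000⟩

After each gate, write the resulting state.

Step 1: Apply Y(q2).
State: i|001⟩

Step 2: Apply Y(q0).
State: -|101⟩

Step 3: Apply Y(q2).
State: i|100⟩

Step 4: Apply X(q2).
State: i|101⟩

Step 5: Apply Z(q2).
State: -i|101⟩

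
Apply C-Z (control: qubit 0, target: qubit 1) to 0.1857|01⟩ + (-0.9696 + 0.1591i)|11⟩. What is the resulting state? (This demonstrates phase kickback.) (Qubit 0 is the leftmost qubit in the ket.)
0.1857|01⟩ + (0.9696 - 0.1591i)|11⟩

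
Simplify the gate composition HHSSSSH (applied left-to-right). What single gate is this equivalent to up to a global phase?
H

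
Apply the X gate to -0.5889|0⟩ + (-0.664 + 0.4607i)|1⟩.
(-0.664 + 0.4607i)|0⟩ - 0.5889|1⟩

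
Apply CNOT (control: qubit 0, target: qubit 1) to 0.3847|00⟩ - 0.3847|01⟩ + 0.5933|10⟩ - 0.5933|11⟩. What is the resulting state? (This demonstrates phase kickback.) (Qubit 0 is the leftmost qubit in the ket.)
0.3847|00⟩ - 0.3847|01⟩ - 0.5933|10⟩ + 0.5933|11⟩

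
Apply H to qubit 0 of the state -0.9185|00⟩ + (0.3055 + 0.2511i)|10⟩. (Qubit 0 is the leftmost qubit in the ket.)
(-0.4335 + 0.1776i)|00⟩ + (-0.8655 - 0.1776i)|10⟩

H on qubit 0 mixes each pair of kets that differ only in qubit 0: amplitudes (a, b) of (|…0…⟩, |…1…⟩) become ((a + b)/√2, (a − b)/√2). Kets absent from the input have amplitude 0.
(|00⟩, |10⟩): (a, b) = (-0.9185, (0.3055 + 0.2511i)) → ((-0.4335 + 0.1776i), (-0.8655 - 0.1776i))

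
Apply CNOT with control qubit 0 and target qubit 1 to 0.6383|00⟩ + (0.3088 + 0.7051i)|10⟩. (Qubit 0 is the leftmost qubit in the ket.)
0.6383|00⟩ + (0.3088 + 0.7051i)|11⟩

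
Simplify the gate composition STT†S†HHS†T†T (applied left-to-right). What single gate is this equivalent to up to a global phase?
S†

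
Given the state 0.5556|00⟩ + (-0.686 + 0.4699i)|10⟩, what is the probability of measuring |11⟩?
0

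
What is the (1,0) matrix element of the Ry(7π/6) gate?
0.9659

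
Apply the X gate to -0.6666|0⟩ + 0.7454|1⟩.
0.7454|0⟩ - 0.6666|1⟩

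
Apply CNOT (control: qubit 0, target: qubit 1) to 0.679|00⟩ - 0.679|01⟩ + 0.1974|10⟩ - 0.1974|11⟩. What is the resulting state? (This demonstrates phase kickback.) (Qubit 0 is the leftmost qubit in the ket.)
0.679|00⟩ - 0.679|01⟩ - 0.1974|10⟩ + 0.1974|11⟩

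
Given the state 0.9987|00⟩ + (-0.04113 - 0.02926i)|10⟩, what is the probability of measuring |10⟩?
0.002548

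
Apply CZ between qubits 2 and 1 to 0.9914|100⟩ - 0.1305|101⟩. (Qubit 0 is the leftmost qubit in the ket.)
0.9914|100⟩ - 0.1305|101⟩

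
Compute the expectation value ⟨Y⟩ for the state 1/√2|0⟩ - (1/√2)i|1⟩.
-1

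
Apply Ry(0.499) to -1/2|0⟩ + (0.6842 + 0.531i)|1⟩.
(-0.6535 - 0.1311i)|0⟩ + (0.5396 + 0.5146i)|1⟩

Ry(0.499) = [[cos(θ/2), −sin(θ/2)], [sin(θ/2), cos(θ/2)]]; θ = 0.499, cos(θ/2) ≈ 0.969036, sin(θ/2) ≈ 0.246919.
With a = amp(|0⟩) = -1/2 and b = amp(|1⟩) = (0.6842 + 0.531i):
new amp(|0⟩) = (0.969036)·a + (-0.246919)·b = (-0.6535 - 0.1311i)
new amp(|1⟩) = (0.246919)·a + (0.969036)·b = (0.5396 + 0.5146i)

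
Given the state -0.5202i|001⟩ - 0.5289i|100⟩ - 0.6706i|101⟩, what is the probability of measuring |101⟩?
0.4497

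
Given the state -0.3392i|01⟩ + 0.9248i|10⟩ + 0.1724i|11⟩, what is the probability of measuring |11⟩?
0.02972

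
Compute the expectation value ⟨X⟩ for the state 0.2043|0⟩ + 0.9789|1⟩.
0.4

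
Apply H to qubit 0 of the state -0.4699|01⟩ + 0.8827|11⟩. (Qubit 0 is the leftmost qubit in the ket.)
0.2919|01⟩ - 0.9564|11⟩

H on qubit 0 mixes each pair of kets that differ only in qubit 0: amplitudes (a, b) of (|…0…⟩, |…1…⟩) become ((a + b)/√2, (a − b)/√2). Kets absent from the input have amplitude 0.
(|01⟩, |11⟩): (a, b) = (-0.4699, 0.8827) → (0.2919, -0.9564)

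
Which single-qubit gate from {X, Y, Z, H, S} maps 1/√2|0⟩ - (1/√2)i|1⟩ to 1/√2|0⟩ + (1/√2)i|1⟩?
Z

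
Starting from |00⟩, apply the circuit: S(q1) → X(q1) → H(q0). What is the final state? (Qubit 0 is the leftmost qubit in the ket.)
1/√2|01⟩ + 1/√2|11⟩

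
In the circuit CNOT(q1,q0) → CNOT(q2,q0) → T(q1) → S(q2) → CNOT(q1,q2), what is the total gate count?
5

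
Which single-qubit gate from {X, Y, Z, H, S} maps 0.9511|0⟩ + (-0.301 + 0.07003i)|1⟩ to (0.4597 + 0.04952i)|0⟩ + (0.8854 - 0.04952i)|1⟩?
H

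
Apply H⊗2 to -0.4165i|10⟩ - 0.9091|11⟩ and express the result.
(-0.4546 - 0.2083i)|00⟩ + (0.4546 - 0.2083i)|01⟩ + (0.4546 + 0.2083i)|10⟩ + (-0.4546 + 0.2083i)|11⟩

H⊗2 gives amp(|y⟩) = (1/2) Σ_x (−1)^(x·y) amp(|x⟩), where x·y is the number of positions in which both x and y have a 1.
|00⟩: (-0.4165i - 0.9091)/2 = (-0.4546 - 0.2083i)
|01⟩: (-0.4165i + 0.9091)/2 = (0.4546 - 0.2083i)
|10⟩: (0.4165i + 0.9091)/2 = (0.4546 + 0.2083i)
|11⟩: (0.4165i - 0.9091)/2 = (-0.4546 + 0.2083i)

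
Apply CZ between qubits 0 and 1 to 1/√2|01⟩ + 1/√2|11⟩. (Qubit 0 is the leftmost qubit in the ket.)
1/√2|01⟩ - 1/√2|11⟩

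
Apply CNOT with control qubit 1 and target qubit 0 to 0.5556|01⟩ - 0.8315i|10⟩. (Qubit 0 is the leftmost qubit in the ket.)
-0.8315i|10⟩ + 0.5556|11⟩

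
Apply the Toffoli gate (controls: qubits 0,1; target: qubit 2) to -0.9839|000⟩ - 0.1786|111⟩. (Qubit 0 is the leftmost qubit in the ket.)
-0.9839|000⟩ - 0.1786|110⟩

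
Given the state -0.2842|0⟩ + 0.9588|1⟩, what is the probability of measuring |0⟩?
0.08077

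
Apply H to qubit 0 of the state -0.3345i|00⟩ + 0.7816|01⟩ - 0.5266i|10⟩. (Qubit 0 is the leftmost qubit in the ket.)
-0.6089i|00⟩ + 0.5527|01⟩ + 0.1358i|10⟩ + 0.5527|11⟩

H on qubit 0 mixes each pair of kets that differ only in qubit 0: amplitudes (a, b) of (|…0…⟩, |…1…⟩) become ((a + b)/√2, (a − b)/√2). Kets absent from the input have amplitude 0.
(|00⟩, |10⟩): (a, b) = (-0.3345i, -0.5266i) → (-0.6089i, 0.1358i)
(|01⟩, |11⟩): (a, b) = (0.7816, 0) → (0.5527, 0.5527)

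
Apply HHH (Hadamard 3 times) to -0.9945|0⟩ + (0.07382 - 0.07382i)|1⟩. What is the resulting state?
(-0.651 - 0.0522i)|0⟩ + (-0.7554 + 0.0522i)|1⟩

H² = I, so H^3 = H: a single Hadamard. With (a, b) = (-0.9945, (0.07382 - 0.07382i)), H gives ((a + b)/√2, (a − b)/√2) = ((-0.651 - 0.0522i), (-0.7554 + 0.0522i)).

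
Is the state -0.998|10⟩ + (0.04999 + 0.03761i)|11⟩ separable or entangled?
Separable

Writing the state as a|00⟩ + b|01⟩ + c|10⟩ + d|11⟩, it is a product state iff ad − bc = 0.
Here (a, b, c, d) = (0, 0, -0.998, (0.04999 + 0.03761i)): ad − bc = (0)(0.04999 + 0.03761i) − (0)(-0.998) = 0, so the state is separable.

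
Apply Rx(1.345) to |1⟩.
-0.6229i|0⟩ + 0.7823|1⟩

Rx(1.345) = [[cos(θ/2), −i·sin(θ/2)], [−i·sin(θ/2), cos(θ/2)]]; θ = 1.345, cos(θ/2) ≈ 0.782267, sin(θ/2) ≈ 0.622944.
With a = amp(|0⟩) = 0 and b = amp(|1⟩) = 1:
new amp(|0⟩) = (0.782267)·a + (-0.622944i)·b = -0.6229i
new amp(|1⟩) = (-0.622944i)·a + (0.782267)·b = 0.7823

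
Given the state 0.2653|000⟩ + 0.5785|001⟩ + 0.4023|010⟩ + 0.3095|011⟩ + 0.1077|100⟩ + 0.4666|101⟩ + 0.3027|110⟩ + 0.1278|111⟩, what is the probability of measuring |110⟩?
0.09163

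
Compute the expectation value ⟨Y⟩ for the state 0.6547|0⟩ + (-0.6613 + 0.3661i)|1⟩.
0.4794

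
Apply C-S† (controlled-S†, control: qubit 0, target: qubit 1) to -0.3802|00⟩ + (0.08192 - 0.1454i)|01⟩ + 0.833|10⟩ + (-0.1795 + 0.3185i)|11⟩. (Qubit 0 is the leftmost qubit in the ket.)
-0.3802|00⟩ + (0.08192 - 0.1454i)|01⟩ + 0.833|10⟩ + (0.3185 + 0.1795i)|11⟩

C-S† leaves the control-|0⟩ kets |00⟩, |01⟩ unchanged and applies S† to qubit 1 on the control-|1⟩ pair (|10⟩, |11⟩).
S† = [[1, 0], [0, -i]].
With a = amp(|10⟩) = 0.833 and b = amp(|11⟩) = (-0.1795 + 0.3185i):
new amp(|10⟩) = (1)·a = 0.833
new amp(|11⟩) = (-i)·b = (0.3185 + 0.1795i)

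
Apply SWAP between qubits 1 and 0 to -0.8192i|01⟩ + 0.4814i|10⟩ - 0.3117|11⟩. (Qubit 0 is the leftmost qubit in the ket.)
0.4814i|01⟩ - 0.8192i|10⟩ - 0.3117|11⟩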